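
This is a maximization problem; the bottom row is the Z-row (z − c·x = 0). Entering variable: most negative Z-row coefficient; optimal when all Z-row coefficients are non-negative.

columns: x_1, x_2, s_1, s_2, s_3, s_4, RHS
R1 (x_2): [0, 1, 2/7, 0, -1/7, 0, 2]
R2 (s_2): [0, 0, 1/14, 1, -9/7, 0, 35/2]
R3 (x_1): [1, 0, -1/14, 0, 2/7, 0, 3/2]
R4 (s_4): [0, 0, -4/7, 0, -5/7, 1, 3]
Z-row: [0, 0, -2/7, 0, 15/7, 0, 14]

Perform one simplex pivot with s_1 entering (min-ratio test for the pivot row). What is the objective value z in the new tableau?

16

Ratio test on column s_1 — row 1: 2/(2/7) = 7; row 2: (35/2)/(1/14) = 245; row 3: entry -1/14 ≤ 0; row 4: entry -4/7 ≤ 0. Minimum is 7 at row 1 (x_2 leaves); pivot element 2/7.
Pivot on row 1; the Z-row RHS becomes 14 − (-2/7)·7 = 16.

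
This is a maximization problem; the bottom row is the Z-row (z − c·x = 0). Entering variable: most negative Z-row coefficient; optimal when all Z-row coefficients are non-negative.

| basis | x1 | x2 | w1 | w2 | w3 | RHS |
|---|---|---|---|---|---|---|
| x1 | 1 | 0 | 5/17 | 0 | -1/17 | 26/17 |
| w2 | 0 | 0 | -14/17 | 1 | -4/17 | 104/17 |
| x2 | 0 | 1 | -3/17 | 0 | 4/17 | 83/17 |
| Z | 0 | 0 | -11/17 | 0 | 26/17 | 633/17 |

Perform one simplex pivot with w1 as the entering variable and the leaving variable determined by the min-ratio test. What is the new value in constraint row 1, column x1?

17/5

Ratio test on column w1 — row 1: (26/17)/(5/17) = 26/5; row 2: entry -14/17 ≤ 0; row 3: entry -3/17 ≤ 0. Minimum is 26/5 at row 1 (x1 leaves); pivot element 5/17.
Divide row 1 by 5/17; eliminate column w1 from the other rows.
In the new row 1, the x1 entry is the old entry divided by the pivot: 1/(5/17) = 17/5.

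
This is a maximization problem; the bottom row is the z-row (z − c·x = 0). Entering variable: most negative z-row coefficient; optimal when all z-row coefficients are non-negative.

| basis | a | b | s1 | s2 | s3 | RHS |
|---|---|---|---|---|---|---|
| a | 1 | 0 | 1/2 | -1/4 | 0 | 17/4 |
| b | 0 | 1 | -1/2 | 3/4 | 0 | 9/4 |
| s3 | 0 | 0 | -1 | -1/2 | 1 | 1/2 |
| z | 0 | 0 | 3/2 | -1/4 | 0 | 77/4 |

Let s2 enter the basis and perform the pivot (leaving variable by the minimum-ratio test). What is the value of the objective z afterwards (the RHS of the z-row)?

Ratio test on column s2 — row 1: entry -1/4 ≤ 0; row 2: (9/4)/(3/4) = 3; row 3: entry -1/2 ≤ 0. Minimum is 3 at row 2 (b leaves); pivot element 3/4.
Pivot on row 2; the z-row RHS becomes 77/4 − (-1/4)·3 = 20.

20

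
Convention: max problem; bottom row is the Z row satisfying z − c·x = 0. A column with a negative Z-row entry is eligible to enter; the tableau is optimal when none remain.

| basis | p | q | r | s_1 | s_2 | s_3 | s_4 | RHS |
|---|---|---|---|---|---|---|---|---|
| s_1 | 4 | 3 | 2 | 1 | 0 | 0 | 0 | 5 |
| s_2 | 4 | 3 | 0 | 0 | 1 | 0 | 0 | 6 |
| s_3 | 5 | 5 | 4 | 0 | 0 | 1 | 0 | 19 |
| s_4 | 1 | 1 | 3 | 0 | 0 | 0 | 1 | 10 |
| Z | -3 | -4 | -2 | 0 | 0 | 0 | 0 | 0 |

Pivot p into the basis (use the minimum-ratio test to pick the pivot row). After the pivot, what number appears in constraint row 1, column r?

1/2

Ratio test on column p — row 1: 5/4 = 5/4; row 2: 6/4 = 3/2; row 3: 19/5 = 19/5; row 4: 10/1 = 10. Minimum is 5/4 at row 1 (s_1 leaves); pivot element 4.
Divide row 1 by 4; eliminate column p from the other rows.
In the new row 1, the r entry is the old entry divided by the pivot: 2/4 = 1/2.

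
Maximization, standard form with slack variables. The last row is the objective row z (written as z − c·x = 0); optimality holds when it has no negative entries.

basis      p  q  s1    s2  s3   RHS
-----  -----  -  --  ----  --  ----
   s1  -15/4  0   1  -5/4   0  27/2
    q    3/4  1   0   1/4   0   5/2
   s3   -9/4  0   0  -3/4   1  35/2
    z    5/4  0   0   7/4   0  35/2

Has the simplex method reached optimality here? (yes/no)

Every z-row coefficient is ≥ 0, so the tableau is optimal.

yes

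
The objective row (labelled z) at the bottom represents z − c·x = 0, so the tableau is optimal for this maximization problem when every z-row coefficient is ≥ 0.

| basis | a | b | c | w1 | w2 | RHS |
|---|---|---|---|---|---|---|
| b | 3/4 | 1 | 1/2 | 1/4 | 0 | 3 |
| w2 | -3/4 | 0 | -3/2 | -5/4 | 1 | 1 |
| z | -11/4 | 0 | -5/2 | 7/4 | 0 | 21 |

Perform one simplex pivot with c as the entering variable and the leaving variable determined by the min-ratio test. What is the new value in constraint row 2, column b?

3

Ratio test on column c — row 1: 3/(1/2) = 6; row 2: entry -3/2 ≤ 0. Minimum is 6 at row 1 (b leaves); pivot element 1/2.
Divide row 1 by 1/2; eliminate column c from the other rows.
Row 2 update in column b: 0 − (-3/2)·2 = 3.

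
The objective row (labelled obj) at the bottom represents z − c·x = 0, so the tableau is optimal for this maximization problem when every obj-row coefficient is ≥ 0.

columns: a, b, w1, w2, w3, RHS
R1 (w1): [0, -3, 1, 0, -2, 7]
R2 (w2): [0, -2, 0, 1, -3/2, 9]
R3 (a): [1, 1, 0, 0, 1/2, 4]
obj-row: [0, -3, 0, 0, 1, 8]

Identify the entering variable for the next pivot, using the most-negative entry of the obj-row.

b

Negative obj-row entries: b: -3.
The most negative is -3 in column b, so b enters.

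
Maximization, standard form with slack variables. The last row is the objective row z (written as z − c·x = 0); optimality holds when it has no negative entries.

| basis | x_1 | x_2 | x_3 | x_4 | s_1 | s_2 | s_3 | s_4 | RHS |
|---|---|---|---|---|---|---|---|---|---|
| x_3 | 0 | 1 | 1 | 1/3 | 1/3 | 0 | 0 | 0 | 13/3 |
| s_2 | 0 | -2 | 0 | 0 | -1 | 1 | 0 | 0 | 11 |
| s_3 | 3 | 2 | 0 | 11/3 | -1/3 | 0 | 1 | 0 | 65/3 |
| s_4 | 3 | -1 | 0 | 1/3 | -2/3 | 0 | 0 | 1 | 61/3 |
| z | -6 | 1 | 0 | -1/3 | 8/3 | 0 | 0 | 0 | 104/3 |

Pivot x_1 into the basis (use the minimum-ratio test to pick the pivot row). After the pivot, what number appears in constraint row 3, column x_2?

Ratio test on column x_1 — row 1: entry 0 ≤ 0; row 2: entry 0 ≤ 0; row 3: (65/3)/3 = 65/9; row 4: (61/3)/3 = 61/9. Minimum is 61/9 at row 4 (s_4 leaves); pivot element 3.
Divide row 4 by 3; eliminate column x_1 from the other rows.
Row 3 update in column x_2: 2 − 3·(-1/3) = 3.

3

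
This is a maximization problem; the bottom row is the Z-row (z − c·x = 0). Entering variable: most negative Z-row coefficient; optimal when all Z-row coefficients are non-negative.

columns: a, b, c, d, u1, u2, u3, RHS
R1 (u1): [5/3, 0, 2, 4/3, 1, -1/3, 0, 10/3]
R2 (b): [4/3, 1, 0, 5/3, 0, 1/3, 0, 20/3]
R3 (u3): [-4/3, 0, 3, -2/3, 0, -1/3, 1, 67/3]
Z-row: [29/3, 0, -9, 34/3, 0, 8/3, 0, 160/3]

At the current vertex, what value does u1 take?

10/3

u1 is basic (row 1); its value is the RHS of that row, 10/3.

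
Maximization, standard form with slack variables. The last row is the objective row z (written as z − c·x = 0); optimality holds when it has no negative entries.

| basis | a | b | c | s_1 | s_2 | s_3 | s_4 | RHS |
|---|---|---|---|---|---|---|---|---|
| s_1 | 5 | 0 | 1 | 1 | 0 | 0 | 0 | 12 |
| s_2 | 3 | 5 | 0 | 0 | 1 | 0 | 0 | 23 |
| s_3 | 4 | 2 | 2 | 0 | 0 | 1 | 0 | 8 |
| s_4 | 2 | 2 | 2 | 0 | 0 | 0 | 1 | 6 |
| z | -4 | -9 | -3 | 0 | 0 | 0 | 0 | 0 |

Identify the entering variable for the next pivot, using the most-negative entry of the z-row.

b

Negative z-row entries: a: -4, b: -9, c: -3.
The most negative is -9 in column b, so b enters.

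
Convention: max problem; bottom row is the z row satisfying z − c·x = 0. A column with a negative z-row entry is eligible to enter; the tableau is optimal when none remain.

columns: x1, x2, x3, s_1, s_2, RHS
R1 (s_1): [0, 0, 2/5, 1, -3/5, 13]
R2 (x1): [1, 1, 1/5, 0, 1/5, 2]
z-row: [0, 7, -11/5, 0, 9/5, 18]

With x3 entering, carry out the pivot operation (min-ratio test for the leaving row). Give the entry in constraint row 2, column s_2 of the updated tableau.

1

Ratio test on column x3 — row 1: 13/(2/5) = 65/2; row 2: 2/(1/5) = 10. Minimum is 10 at row 2 (x1 leaves); pivot element 1/5.
Divide row 2 by 1/5; eliminate column x3 from the other rows.
In the new row 2, the s_2 entry is the old entry divided by the pivot: (1/5)/(1/5) = 1.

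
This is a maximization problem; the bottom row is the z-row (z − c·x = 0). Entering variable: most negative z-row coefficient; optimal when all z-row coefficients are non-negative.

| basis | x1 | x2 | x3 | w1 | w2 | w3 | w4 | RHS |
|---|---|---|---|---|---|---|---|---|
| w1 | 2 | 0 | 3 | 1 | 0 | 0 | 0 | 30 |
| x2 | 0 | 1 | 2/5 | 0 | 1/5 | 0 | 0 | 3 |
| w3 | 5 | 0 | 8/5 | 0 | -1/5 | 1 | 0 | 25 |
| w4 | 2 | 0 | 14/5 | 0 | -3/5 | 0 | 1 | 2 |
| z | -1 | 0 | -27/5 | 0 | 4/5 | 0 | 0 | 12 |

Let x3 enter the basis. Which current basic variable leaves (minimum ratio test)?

Column x3 entries and ratios — w1: 30/3 = 10; x2: 3/(2/5) = 15/2; w3: 25/(8/5) = 125/8; w4: 2/(14/5) = 5/7.
Smallest ratio is 5/7 in the row of w4, so w4 leaves.

w4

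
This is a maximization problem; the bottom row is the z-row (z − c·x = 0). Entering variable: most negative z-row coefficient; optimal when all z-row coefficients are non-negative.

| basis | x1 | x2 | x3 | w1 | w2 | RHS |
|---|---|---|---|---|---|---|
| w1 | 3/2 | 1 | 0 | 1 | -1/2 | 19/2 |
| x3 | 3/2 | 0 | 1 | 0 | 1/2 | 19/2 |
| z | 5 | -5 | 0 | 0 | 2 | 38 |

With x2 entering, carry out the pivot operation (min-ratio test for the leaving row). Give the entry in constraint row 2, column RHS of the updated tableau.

19/2

Ratio test on column x2 — row 1: (19/2)/1 = 19/2; row 2: entry 0 ≤ 0. Minimum is 19/2 at row 1 (w1 leaves); pivot element 1.
Divide row 1 by 1; eliminate column x2 from the other rows.
Row 2 update in column RHS: 19/2 − 0·(19/2) = 19/2.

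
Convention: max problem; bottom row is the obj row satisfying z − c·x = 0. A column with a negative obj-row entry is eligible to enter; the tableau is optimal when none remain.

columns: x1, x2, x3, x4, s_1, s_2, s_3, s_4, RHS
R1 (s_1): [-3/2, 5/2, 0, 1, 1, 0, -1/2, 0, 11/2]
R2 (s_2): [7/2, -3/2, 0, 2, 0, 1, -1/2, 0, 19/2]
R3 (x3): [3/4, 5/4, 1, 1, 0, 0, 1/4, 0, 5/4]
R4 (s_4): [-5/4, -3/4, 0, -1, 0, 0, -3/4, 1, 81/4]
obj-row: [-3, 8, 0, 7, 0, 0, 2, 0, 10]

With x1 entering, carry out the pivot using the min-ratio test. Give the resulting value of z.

Ratio test on column x1 — row 1: entry -3/2 ≤ 0; row 2: (19/2)/(7/2) = 19/7; row 3: (5/4)/(3/4) = 5/3; row 4: entry -5/4 ≤ 0. Minimum is 5/3 at row 3 (x3 leaves); pivot element 3/4.
Pivot on row 3; the obj-row RHS becomes 10 − (-3)·(5/3) = 15.

15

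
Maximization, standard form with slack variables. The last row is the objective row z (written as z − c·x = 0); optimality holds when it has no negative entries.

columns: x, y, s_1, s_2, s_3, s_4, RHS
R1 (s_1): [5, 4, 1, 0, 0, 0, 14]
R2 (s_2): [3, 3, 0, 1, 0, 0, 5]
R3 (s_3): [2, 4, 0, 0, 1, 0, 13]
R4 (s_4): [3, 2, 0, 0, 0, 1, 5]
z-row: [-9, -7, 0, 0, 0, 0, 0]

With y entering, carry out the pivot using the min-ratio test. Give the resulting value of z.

35/3

Ratio test on column y — row 1: 14/4 = 7/2; row 2: 5/3 = 5/3; row 3: 13/4 = 13/4; row 4: 5/2 = 5/2. Minimum is 5/3 at row 2 (s_2 leaves); pivot element 3.
Pivot on row 2; the z-row RHS becomes 0 − (-7)·(5/3) = 35/3.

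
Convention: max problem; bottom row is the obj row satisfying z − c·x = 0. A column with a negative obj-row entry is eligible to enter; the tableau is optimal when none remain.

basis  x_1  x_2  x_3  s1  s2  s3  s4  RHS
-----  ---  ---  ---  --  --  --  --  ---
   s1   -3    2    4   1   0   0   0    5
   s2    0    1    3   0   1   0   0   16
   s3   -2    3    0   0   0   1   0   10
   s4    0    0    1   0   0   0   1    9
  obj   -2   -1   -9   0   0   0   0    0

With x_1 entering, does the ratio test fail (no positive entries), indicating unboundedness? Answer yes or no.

Every constraint-row entry in column x_1 is ≤ 0, so increasing x_1 is unbounded.

yes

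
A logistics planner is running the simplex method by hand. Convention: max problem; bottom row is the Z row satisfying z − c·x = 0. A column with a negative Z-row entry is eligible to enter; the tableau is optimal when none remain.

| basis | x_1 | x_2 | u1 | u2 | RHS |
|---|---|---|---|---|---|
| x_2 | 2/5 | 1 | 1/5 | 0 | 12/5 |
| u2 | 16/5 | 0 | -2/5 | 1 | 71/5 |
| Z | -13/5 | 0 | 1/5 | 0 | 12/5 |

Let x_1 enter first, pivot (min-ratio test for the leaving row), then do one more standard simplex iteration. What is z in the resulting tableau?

57/4

Ratio test on column x_1 — row 1: (12/5)/(2/5) = 6; row 2: (71/5)/(16/5) = 71/16. Minimum is 71/16 at row 2 (u2 leaves); pivot element 16/5.
Pivot on row 2; the Z-row RHS becomes 12/5 − (-13/5)·(71/16) = 223/16.
Next entering variable (most negative Z-row entry -1/8): u1.
Ratio test on column u1 — row 1: (5/8)/(1/4) = 5/2; row 2: entry -1/8 ≤ 0. Minimum is 5/2 at row 1 (x_2 leaves); pivot element 1/4.
After the second pivot the Z-row RHS is 223/16 − (-1/8)·(5/2) = 57/4.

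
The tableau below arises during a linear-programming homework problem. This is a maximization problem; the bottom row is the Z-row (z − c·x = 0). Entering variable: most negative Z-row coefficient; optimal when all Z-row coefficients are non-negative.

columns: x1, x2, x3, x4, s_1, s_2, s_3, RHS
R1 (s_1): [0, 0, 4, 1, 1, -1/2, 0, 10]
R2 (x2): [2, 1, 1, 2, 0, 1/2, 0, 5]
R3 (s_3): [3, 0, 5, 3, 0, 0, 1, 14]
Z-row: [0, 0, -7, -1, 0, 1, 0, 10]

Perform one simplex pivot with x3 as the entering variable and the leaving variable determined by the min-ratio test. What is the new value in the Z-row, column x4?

Ratio test on column x3 — row 1: 10/4 = 5/2; row 2: 5/1 = 5; row 3: 14/5 = 14/5. Minimum is 5/2 at row 1 (s_1 leaves); pivot element 4.
Divide row 1 by 4; eliminate column x3 from the other rows.
Z-row update in column x4: -1 − (-7)·(1/4) = 3/4.

3/4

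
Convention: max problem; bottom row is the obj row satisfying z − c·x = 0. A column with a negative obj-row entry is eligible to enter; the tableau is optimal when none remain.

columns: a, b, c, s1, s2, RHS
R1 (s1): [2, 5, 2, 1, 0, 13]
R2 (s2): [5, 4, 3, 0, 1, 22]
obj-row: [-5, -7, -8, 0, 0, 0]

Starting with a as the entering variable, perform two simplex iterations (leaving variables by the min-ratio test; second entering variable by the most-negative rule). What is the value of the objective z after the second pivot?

Ratio test on column a — row 1: 13/2 = 13/2; row 2: 22/5 = 22/5. Minimum is 22/5 at row 2 (s2 leaves); pivot element 5.
Pivot on row 2; the obj-row RHS becomes 0 − (-5)·(22/5) = 22.
Next entering variable (most negative obj-row entry -5): c.
Ratio test on column c — row 1: (21/5)/(4/5) = 21/4; row 2: (22/5)/(3/5) = 22/3. Minimum is 21/4 at row 1 (s1 leaves); pivot element 4/5.
After the second pivot the obj-row RHS is 22 − (-5)·(21/4) = 193/4.

193/4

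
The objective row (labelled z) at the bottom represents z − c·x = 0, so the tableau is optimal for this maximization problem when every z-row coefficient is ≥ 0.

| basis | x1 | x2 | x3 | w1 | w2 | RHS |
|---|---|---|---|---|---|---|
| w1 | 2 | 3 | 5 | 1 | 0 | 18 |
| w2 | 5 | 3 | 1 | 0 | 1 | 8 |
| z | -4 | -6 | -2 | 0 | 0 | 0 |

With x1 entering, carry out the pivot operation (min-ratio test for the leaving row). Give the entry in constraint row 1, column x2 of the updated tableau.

Ratio test on column x1 — row 1: 18/2 = 9; row 2: 8/5 = 8/5. Minimum is 8/5 at row 2 (w2 leaves); pivot element 5.
Divide row 2 by 5; eliminate column x1 from the other rows.
Row 1 update in column x2: 3 − 2·(3/5) = 9/5.

9/5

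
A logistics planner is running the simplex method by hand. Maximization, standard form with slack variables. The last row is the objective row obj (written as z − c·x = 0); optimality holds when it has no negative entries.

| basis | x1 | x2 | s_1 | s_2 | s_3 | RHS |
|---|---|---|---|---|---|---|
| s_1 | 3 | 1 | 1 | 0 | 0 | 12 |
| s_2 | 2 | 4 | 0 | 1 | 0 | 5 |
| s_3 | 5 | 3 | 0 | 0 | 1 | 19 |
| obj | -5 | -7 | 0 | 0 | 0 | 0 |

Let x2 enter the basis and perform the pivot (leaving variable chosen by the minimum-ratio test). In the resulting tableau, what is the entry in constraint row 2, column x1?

1/2

Ratio test on column x2 — row 1: 12/1 = 12; row 2: 5/4 = 5/4; row 3: 19/3 = 19/3. Minimum is 5/4 at row 2 (s_2 leaves); pivot element 4.
Divide row 2 by 4; eliminate column x2 from the other rows.
In the new row 2, the x1 entry is the old entry divided by the pivot: 2/4 = 1/2.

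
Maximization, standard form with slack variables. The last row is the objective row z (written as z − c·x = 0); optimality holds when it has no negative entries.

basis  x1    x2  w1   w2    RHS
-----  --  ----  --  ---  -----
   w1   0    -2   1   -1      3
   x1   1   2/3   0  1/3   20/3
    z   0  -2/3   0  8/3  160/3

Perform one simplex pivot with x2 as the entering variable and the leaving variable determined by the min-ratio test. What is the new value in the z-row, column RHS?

Ratio test on column x2 — row 1: entry -2 ≤ 0; row 2: (20/3)/(2/3) = 10. Minimum is 10 at row 2 (x1 leaves); pivot element 2/3.
Divide row 2 by 2/3; eliminate column x2 from the other rows.
z-row update in column RHS: 160/3 − (-2/3)·10 = 60.

60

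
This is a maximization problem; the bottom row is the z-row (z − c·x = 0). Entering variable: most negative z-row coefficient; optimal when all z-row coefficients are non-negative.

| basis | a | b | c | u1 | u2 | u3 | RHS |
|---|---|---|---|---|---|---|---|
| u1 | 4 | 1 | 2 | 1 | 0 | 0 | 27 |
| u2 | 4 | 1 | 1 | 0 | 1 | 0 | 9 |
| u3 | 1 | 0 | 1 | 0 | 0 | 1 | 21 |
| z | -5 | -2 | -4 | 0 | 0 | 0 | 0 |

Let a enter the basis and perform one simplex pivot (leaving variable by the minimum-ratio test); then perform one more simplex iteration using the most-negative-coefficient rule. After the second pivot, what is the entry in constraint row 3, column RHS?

Ratio test on column a — row 1: 27/4 = 27/4; row 2: 9/4 = 9/4; row 3: 21/1 = 21. Minimum is 9/4 at row 2 (u2 leaves); pivot element 4.
Divide row 2 by 4; eliminate column a from the other rows.
Second iteration: most negative z-row entry is -11/4 in column c, so c enters.
Ratio test on column c — row 1: 18/1 = 18; row 2: (9/4)/(1/4) = 9; row 3: (75/4)/(3/4) = 25. Minimum is 9 at row 2 (a leaves); pivot element 1/4.
Divide row 2 by 1/4; eliminate column c from the other rows.
After both pivots, the entry at constraint row 3, column RHS is 12.

12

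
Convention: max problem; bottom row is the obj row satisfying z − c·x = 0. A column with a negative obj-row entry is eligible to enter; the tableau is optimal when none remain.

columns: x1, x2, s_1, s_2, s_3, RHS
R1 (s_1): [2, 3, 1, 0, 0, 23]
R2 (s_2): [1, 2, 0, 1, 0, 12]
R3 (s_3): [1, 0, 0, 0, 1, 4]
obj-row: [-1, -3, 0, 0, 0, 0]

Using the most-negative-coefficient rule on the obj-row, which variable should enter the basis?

x2

Negative obj-row entries: x1: -1, x2: -3.
The most negative is -3 in column x2, so x2 enters.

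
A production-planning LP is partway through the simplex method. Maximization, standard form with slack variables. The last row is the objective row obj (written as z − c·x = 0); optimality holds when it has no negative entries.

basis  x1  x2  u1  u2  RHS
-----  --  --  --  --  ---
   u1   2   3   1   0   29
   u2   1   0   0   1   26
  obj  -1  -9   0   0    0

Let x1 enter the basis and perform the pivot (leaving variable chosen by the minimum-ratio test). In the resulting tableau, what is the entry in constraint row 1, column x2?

3/2

Ratio test on column x1 — row 1: 29/2 = 29/2; row 2: 26/1 = 26. Minimum is 29/2 at row 1 (u1 leaves); pivot element 2.
Divide row 1 by 2; eliminate column x1 from the other rows.
In the new row 1, the x2 entry is the old entry divided by the pivot: 3/2 = 3/2.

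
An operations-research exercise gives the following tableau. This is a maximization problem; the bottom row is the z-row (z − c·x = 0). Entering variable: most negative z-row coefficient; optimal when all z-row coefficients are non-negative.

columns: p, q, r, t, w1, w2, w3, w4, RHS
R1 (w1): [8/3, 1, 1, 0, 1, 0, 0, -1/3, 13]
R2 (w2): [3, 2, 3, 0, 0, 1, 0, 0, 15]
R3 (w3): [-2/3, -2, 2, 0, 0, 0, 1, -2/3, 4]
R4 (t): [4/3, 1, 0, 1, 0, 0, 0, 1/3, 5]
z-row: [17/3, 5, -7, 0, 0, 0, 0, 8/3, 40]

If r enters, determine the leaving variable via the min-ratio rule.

Column r entries and ratios — w1: 13/1 = 13; w2: 15/3 = 5; w3: 4/2 = 2; t: 0 ≤ 0, skip.
Smallest ratio is 2 in the row of w3, so w3 leaves.

w3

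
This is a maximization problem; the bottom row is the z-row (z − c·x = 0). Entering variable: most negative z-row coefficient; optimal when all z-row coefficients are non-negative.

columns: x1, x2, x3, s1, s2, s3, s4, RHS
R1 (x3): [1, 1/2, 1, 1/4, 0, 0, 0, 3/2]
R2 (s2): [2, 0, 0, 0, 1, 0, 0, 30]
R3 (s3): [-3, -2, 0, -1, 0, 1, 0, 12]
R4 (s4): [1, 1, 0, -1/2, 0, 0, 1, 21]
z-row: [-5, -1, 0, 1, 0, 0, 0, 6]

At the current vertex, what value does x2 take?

x2 is not in the basis, so in the current basic feasible solution x2 = 0.

0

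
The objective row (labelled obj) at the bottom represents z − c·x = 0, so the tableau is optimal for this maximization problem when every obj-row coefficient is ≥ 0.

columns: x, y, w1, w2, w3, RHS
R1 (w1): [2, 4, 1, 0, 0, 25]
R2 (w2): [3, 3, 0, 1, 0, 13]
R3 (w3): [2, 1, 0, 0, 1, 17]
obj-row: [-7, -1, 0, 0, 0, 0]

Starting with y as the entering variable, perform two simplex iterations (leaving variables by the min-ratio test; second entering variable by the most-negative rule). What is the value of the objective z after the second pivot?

91/3

Ratio test on column y — row 1: 25/4 = 25/4; row 2: 13/3 = 13/3; row 3: 17/1 = 17. Minimum is 13/3 at row 2 (w2 leaves); pivot element 3.
Pivot on row 2; the obj-row RHS becomes 0 − (-1)·(13/3) = 13/3.
Next entering variable (most negative obj-row entry -6): x.
Ratio test on column x — row 1: entry -2 ≤ 0; row 2: (13/3)/1 = 13/3; row 3: (38/3)/1 = 38/3. Minimum is 13/3 at row 2 (y leaves); pivot element 1.
After the second pivot the obj-row RHS is 13/3 − (-6)·(13/3) = 91/3.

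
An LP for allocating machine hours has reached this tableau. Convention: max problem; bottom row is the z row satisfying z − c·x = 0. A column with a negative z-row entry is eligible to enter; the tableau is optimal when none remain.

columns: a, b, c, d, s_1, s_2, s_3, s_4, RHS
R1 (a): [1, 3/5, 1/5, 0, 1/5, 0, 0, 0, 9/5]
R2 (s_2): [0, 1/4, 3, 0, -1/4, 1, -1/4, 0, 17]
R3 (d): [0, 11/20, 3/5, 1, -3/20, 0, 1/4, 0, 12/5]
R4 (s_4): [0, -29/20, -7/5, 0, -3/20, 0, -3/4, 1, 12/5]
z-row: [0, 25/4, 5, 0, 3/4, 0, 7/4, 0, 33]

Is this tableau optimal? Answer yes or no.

Every z-row coefficient is ≥ 0, so the tableau is optimal.

yes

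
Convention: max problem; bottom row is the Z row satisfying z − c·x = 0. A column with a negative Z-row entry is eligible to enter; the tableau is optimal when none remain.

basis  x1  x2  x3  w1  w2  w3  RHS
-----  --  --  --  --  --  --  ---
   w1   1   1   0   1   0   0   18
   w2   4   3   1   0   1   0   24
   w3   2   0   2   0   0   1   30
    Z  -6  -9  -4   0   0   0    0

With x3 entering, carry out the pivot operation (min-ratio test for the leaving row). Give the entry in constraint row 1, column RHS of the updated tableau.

Ratio test on column x3 — row 1: entry 0 ≤ 0; row 2: 24/1 = 24; row 3: 30/2 = 15. Minimum is 15 at row 3 (w3 leaves); pivot element 2.
Divide row 3 by 2; eliminate column x3 from the other rows.
Row 1 update in column RHS: 18 − 0·15 = 18.

18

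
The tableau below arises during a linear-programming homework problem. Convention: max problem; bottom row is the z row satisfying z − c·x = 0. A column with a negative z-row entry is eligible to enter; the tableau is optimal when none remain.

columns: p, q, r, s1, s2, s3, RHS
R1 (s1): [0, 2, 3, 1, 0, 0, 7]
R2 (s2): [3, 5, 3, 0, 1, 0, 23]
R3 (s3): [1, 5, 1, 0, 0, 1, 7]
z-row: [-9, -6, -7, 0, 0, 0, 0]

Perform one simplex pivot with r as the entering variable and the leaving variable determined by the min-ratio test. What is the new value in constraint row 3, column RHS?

Ratio test on column r — row 1: 7/3 = 7/3; row 2: 23/3 = 23/3; row 3: 7/1 = 7. Minimum is 7/3 at row 1 (s1 leaves); pivot element 3.
Divide row 1 by 3; eliminate column r from the other rows.
Row 3 update in column RHS: 7 − 1·(7/3) = 14/3.

14/3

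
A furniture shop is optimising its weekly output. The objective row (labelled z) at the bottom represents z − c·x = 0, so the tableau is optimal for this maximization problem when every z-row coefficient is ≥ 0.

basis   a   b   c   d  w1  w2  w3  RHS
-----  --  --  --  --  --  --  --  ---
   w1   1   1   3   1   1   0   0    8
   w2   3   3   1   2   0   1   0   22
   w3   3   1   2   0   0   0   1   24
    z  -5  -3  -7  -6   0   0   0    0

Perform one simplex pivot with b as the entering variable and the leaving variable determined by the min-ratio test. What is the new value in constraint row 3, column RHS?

Ratio test on column b — row 1: 8/1 = 8; row 2: 22/3 = 22/3; row 3: 24/1 = 24. Minimum is 22/3 at row 2 (w2 leaves); pivot element 3.
Divide row 2 by 3; eliminate column b from the other rows.
Row 3 update in column RHS: 24 − 1·(22/3) = 50/3.

50/3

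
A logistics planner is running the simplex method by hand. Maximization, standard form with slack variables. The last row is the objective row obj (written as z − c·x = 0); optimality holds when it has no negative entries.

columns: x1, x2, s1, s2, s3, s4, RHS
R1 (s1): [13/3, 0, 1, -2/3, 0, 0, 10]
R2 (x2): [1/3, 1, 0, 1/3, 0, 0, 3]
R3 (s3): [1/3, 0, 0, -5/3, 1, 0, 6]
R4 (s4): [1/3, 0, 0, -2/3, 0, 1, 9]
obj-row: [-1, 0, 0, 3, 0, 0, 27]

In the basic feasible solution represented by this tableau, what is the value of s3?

6

s3 is basic (row 3); its value is the RHS of that row, 6.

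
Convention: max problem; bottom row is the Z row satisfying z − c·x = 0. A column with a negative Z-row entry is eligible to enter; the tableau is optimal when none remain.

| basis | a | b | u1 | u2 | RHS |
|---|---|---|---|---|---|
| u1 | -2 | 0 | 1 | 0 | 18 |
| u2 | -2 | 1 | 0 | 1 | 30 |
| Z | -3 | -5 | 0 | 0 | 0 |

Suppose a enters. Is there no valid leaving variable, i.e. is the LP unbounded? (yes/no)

yes

Every constraint-row entry in column a is ≤ 0, so increasing a is unbounded.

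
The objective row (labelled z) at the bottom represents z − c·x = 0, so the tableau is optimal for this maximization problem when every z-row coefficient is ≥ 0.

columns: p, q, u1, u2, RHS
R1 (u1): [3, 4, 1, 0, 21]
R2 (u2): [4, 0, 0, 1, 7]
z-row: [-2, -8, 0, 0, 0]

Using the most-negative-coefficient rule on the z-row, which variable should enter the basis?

Negative z-row entries: p: -2, q: -8.
The most negative is -8 in column q, so q enters.

q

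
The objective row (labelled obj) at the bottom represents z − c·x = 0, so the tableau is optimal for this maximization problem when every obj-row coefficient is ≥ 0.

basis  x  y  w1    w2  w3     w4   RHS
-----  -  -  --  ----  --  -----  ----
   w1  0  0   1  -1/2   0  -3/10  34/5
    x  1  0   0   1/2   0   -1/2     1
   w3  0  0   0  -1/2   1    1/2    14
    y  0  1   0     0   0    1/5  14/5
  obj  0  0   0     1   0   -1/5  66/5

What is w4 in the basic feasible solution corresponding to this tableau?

0

w4 is not in the basis, so in the current basic feasible solution w4 = 0.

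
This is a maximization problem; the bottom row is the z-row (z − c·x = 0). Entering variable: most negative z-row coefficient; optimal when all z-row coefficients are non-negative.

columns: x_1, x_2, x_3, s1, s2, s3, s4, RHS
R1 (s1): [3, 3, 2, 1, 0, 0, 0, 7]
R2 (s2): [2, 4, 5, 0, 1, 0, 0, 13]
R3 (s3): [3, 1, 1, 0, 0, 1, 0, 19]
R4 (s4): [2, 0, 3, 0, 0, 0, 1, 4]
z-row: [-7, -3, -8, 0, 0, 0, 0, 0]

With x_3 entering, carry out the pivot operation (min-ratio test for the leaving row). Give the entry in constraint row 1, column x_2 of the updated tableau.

Ratio test on column x_3 — row 1: 7/2 = 7/2; row 2: 13/5 = 13/5; row 3: 19/1 = 19; row 4: 4/3 = 4/3. Minimum is 4/3 at row 4 (s4 leaves); pivot element 3.
Divide row 4 by 3; eliminate column x_3 from the other rows.
Row 1 update in column x_2: 3 − 2·0 = 3.

3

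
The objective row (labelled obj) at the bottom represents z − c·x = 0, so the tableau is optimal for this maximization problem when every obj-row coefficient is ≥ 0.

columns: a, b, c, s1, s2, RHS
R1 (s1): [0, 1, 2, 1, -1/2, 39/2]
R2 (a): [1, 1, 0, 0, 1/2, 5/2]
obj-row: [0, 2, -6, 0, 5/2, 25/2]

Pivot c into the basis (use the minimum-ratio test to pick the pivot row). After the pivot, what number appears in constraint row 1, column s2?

-1/4

Ratio test on column c — row 1: (39/2)/2 = 39/4; row 2: entry 0 ≤ 0. Minimum is 39/4 at row 1 (s1 leaves); pivot element 2.
Divide row 1 by 2; eliminate column c from the other rows.
In the new row 1, the s2 entry is the old entry divided by the pivot: (-1/2)/2 = -1/4.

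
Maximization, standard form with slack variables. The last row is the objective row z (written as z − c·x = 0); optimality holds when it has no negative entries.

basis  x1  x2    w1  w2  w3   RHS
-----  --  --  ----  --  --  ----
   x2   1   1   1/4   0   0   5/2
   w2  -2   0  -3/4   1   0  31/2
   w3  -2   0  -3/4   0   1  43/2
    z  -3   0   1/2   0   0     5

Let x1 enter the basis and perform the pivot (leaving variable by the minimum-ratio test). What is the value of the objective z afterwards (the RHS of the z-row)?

25/2

Ratio test on column x1 — row 1: (5/2)/1 = 5/2; row 2: entry -2 ≤ 0; row 3: entry -2 ≤ 0. Minimum is 5/2 at row 1 (x2 leaves); pivot element 1.
Pivot on row 1; the z-row RHS becomes 5 − (-3)·(5/2) = 25/2.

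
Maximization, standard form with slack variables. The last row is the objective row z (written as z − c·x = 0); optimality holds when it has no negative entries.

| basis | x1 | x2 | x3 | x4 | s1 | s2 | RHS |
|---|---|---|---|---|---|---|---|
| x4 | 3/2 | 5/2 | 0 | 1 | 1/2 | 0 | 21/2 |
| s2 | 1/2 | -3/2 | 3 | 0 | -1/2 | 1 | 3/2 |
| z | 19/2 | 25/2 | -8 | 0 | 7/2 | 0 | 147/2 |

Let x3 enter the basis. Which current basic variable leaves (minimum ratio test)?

s2

Column x3 entries and ratios — x4: 0 ≤ 0, skip; s2: (3/2)/3 = 1/2.
Smallest ratio is 1/2 in the row of s2, so s2 leaves.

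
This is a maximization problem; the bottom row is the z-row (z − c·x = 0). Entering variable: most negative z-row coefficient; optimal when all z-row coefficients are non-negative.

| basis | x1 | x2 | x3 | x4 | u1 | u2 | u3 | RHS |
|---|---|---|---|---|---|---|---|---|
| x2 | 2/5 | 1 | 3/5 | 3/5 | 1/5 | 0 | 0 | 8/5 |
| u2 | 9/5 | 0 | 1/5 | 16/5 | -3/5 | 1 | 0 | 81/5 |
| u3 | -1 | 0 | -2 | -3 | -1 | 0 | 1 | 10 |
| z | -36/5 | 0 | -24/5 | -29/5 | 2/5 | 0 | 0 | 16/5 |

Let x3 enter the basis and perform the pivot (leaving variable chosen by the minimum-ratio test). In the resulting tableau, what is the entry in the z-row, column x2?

Ratio test on column x3 — row 1: (8/5)/(3/5) = 8/3; row 2: (81/5)/(1/5) = 81; row 3: entry -2 ≤ 0. Minimum is 8/3 at row 1 (x2 leaves); pivot element 3/5.
Divide row 1 by 3/5; eliminate column x3 from the other rows.
z-row update in column x2: 0 − (-24/5)·(5/3) = 8.

8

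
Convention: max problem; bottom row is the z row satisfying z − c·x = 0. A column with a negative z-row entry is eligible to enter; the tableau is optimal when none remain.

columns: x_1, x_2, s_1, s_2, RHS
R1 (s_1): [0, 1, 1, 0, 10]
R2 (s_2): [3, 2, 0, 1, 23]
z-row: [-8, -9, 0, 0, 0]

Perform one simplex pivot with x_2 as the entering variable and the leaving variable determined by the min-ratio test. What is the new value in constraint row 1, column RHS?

Ratio test on column x_2 — row 1: 10/1 = 10; row 2: 23/2 = 23/2. Minimum is 10 at row 1 (s_1 leaves); pivot element 1.
Divide row 1 by 1; eliminate column x_2 from the other rows.
In the new row 1, the RHS entry is the old entry divided by the pivot: 10/1 = 10.

10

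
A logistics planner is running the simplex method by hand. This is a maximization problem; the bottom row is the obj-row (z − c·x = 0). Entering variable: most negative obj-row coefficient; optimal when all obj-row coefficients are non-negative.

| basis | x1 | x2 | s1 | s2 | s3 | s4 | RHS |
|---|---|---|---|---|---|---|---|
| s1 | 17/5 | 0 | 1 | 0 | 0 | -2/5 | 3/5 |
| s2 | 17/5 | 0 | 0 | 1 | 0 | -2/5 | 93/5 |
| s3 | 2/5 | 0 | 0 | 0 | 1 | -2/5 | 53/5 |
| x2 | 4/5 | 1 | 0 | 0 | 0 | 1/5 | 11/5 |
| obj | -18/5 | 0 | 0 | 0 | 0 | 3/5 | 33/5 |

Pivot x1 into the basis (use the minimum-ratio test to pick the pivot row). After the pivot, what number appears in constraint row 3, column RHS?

179/17

Ratio test on column x1 — row 1: (3/5)/(17/5) = 3/17; row 2: (93/5)/(17/5) = 93/17; row 3: (53/5)/(2/5) = 53/2; row 4: (11/5)/(4/5) = 11/4. Minimum is 3/17 at row 1 (s1 leaves); pivot element 17/5.
Divide row 1 by 17/5; eliminate column x1 from the other rows.
Row 3 update in column RHS: 53/5 − (2/5)·(3/17) = 179/17.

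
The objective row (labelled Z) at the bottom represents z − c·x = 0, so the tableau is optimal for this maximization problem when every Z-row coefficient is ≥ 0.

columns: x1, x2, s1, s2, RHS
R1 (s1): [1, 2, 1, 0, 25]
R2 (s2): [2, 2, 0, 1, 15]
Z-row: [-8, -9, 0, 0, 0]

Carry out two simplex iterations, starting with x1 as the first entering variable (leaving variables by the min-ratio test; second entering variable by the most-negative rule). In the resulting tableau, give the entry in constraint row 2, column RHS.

15/2

Ratio test on column x1 — row 1: 25/1 = 25; row 2: 15/2 = 15/2. Minimum is 15/2 at row 2 (s2 leaves); pivot element 2.
Divide row 2 by 2; eliminate column x1 from the other rows.
Second iteration: most negative Z-row entry is -1 in column x2, so x2 enters.
Ratio test on column x2 — row 1: (35/2)/1 = 35/2; row 2: (15/2)/1 = 15/2. Minimum is 15/2 at row 2 (x1 leaves); pivot element 1.
Divide row 2 by 1; eliminate column x2 from the other rows.
After both pivots, the entry at constraint row 2, column RHS is 15/2.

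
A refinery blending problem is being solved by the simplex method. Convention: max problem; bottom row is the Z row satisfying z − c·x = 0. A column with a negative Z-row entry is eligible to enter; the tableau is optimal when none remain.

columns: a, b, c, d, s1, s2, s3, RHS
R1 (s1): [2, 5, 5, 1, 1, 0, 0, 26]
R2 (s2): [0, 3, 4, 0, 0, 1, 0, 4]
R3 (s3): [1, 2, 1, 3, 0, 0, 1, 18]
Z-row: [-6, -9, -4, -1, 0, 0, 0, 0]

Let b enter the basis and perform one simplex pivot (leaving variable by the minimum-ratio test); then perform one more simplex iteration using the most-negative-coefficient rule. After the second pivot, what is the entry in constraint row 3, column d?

Ratio test on column b — row 1: 26/5 = 26/5; row 2: 4/3 = 4/3; row 3: 18/2 = 9. Minimum is 4/3 at row 2 (s2 leaves); pivot element 3.
Divide row 2 by 3; eliminate column b from the other rows.
Second iteration: most negative Z-row entry is -6 in column a, so a enters.
Ratio test on column a — row 1: (58/3)/2 = 29/3; row 2: entry 0 ≤ 0; row 3: (46/3)/1 = 46/3. Minimum is 29/3 at row 1 (s1 leaves); pivot element 2.
Divide row 1 by 2; eliminate column a from the other rows.
After both pivots, the entry at constraint row 3, column d is 5/2.

5/2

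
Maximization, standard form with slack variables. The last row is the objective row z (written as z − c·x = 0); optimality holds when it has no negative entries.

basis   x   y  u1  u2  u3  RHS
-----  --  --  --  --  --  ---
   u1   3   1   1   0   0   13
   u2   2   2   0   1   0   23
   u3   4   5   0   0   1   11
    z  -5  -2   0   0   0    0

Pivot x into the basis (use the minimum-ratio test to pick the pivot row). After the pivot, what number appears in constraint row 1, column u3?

-3/4

Ratio test on column x — row 1: 13/3 = 13/3; row 2: 23/2 = 23/2; row 3: 11/4 = 11/4. Minimum is 11/4 at row 3 (u3 leaves); pivot element 4.
Divide row 3 by 4; eliminate column x from the other rows.
Row 1 update in column u3: 0 − 3·(1/4) = -3/4.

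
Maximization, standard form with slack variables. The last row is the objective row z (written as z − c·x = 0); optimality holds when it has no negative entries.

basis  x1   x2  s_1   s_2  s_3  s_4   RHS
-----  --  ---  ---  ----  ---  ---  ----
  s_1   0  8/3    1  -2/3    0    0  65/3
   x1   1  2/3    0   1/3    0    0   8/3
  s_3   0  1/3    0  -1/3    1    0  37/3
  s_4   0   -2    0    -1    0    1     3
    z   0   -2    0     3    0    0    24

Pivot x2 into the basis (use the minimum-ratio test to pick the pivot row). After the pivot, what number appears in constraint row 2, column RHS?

Ratio test on column x2 — row 1: (65/3)/(8/3) = 65/8; row 2: (8/3)/(2/3) = 4; row 3: (37/3)/(1/3) = 37; row 4: entry -2 ≤ 0. Minimum is 4 at row 2 (x1 leaves); pivot element 2/3.
Divide row 2 by 2/3; eliminate column x2 from the other rows.
In the new row 2, the RHS entry is the old entry divided by the pivot: (8/3)/(2/3) = 4.

4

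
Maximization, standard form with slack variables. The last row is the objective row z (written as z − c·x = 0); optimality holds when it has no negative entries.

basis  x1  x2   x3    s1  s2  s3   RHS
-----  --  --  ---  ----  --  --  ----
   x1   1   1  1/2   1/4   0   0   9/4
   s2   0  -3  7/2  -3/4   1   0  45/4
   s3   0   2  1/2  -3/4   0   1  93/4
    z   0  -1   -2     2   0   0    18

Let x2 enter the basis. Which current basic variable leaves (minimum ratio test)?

Column x2 entries and ratios — x1: (9/4)/1 = 9/4; s2: -3 ≤ 0, skip; s3: (93/4)/2 = 93/8.
Smallest ratio is 9/4 in the row of x1, so x1 leaves.

x1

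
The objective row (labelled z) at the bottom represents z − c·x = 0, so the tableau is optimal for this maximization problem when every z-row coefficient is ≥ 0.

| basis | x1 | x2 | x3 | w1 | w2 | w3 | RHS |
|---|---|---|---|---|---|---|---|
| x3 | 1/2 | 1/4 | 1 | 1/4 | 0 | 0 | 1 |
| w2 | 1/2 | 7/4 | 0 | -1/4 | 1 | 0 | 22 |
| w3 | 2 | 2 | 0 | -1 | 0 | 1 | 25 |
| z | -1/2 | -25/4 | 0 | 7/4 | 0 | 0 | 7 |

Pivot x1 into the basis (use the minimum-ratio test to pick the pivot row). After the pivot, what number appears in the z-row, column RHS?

8

Ratio test on column x1 — row 1: 1/(1/2) = 2; row 2: 22/(1/2) = 44; row 3: 25/2 = 25/2. Minimum is 2 at row 1 (x3 leaves); pivot element 1/2.
Divide row 1 by 1/2; eliminate column x1 from the other rows.
z-row update in column RHS: 7 − (-1/2)·2 = 8.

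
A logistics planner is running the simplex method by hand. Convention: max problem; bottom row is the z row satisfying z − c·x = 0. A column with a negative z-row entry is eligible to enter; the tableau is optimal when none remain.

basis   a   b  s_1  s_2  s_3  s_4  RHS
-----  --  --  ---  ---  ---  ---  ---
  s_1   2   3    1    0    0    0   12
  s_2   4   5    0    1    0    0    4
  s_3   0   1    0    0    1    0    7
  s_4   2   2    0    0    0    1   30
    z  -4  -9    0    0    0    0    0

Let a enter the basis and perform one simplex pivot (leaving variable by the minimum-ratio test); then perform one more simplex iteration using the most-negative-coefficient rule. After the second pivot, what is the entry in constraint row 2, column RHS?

Ratio test on column a — row 1: 12/2 = 6; row 2: 4/4 = 1; row 3: entry 0 ≤ 0; row 4: 30/2 = 15. Minimum is 1 at row 2 (s_2 leaves); pivot element 4.
Divide row 2 by 4; eliminate column a from the other rows.
Second iteration: most negative z-row entry is -4 in column b, so b enters.
Ratio test on column b — row 1: 10/(1/2) = 20; row 2: 1/(5/4) = 4/5; row 3: 7/1 = 7; row 4: entry -1/2 ≤ 0. Minimum is 4/5 at row 2 (a leaves); pivot element 5/4.
Divide row 2 by 5/4; eliminate column b from the other rows.
After both pivots, the entry at constraint row 2, column RHS is 4/5.

4/5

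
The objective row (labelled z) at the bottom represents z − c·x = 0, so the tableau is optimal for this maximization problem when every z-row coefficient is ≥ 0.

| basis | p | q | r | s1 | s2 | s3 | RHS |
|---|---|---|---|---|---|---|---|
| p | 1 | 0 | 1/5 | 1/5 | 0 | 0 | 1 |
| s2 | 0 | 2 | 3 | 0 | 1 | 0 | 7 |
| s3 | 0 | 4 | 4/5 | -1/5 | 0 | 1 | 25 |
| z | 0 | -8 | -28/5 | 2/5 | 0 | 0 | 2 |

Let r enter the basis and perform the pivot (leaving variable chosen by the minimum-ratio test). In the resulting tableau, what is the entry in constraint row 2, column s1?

Ratio test on column r — row 1: 1/(1/5) = 5; row 2: 7/3 = 7/3; row 3: 25/(4/5) = 125/4. Minimum is 7/3 at row 2 (s2 leaves); pivot element 3.
Divide row 2 by 3; eliminate column r from the other rows.
In the new row 2, the s1 entry is the old entry divided by the pivot: 0/3 = 0.

0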